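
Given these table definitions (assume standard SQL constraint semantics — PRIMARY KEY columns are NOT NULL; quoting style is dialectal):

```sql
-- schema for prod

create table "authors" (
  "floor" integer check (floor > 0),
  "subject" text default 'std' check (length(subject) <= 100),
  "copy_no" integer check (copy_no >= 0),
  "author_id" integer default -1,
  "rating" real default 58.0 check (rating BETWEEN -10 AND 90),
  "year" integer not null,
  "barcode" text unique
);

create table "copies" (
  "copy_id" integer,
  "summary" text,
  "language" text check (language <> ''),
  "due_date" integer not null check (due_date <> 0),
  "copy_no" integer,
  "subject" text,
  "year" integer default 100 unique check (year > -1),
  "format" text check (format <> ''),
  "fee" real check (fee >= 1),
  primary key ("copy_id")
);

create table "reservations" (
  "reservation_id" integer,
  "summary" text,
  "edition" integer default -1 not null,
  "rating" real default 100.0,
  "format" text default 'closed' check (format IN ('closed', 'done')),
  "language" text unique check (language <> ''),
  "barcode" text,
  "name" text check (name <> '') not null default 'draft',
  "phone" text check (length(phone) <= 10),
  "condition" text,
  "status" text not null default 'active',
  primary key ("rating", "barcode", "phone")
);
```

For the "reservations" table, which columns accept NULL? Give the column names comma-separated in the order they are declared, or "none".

reservation_id, summary, format, language, condition

- reservation_id: no NOT NULL constraint applies → nullable.
- summary: no NOT NULL constraint applies → nullable.
- edition: declared NOT NULL → not nullable.
- rating: part of the PRIMARY KEY, which implies NOT NULL → not nullable.
- format: CHECK does not forbid NULL (a CHECK constraint passes when its expression is NULL) → nullable.
- language: CHECK does not forbid NULL (a CHECK constraint passes when its expression is NULL) → nullable.
- barcode: part of the PRIMARY KEY, which implies NOT NULL → not nullable.
- name: declared NOT NULL → not nullable.
- phone: part of the PRIMARY KEY, which implies NOT NULL → not nullable.
- condition: no NOT NULL constraint applies → nullable.
- status: declared NOT NULL → not nullable.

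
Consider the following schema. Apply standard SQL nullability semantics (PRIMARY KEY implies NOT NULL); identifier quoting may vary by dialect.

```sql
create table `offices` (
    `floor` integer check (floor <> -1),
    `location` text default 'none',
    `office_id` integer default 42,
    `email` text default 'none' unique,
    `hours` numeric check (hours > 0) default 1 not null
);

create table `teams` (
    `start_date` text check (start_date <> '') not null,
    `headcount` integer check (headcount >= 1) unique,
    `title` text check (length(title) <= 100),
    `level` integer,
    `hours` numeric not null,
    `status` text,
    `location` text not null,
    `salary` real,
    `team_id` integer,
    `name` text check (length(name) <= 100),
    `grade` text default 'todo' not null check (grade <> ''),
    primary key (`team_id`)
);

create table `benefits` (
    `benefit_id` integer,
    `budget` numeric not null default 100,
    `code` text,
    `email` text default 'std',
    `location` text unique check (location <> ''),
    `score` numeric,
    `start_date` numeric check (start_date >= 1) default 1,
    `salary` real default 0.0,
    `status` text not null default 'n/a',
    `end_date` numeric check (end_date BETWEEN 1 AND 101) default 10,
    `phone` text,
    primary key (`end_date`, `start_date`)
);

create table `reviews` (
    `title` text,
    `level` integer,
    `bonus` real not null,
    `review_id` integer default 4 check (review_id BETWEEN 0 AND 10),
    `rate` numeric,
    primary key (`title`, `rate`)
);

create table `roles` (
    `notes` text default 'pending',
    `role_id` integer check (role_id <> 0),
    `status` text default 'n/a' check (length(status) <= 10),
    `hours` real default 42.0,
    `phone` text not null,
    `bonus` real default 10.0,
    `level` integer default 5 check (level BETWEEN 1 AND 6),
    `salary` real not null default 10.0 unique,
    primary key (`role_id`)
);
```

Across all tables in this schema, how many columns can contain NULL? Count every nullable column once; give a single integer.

offices: 4 nullable (floor, location, office_id, email — PK none and explicit NOT NULL columns excluded).
teams: 6 nullable (headcount, title, level, status, salary, name — PK (team_id) and explicit NOT NULL columns excluded).
benefits: 7 nullable (benefit_id, code, email, location, score, salary, phone — PK (end_date, start_date) and explicit NOT NULL columns excluded).
reviews: 2 nullable (level, review_id — PK (title, rate) and explicit NOT NULL columns excluded).
roles: 5 nullable (notes, status, hours, bonus, level — PK (role_id) and explicit NOT NULL columns excluded).
Total: 4 + 6 + 7 + 2 + 5 = 24.

24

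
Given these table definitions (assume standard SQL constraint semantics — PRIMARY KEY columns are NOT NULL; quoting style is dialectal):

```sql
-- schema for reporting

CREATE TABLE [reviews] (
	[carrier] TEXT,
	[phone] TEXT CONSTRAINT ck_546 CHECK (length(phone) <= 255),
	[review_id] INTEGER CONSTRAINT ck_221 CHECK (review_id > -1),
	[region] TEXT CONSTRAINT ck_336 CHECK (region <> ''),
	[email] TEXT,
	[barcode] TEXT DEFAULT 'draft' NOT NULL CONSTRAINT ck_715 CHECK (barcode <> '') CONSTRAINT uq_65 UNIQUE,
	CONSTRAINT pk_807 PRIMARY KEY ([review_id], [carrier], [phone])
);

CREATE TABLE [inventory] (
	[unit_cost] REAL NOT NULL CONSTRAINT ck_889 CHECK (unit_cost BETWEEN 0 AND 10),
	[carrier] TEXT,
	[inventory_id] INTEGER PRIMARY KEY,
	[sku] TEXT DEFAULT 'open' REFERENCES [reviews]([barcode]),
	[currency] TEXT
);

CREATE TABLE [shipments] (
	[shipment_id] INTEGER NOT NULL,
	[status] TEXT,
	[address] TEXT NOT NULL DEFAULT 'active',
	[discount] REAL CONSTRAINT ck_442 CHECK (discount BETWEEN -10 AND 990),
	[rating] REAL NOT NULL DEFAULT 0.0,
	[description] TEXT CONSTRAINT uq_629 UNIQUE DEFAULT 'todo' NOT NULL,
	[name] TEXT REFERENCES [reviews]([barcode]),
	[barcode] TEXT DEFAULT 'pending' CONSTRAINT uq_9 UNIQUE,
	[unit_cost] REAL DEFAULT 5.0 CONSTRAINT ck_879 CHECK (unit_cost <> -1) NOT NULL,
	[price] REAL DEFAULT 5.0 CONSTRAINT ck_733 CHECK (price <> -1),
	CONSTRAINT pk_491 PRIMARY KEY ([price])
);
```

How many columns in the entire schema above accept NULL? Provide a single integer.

9

reviews: 2 nullable (region, email — PK (review_id, carrier, phone) and explicit NOT NULL columns excluded).
inventory: 3 nullable (carrier, sku, currency — PK (inventory_id) and explicit NOT NULL columns excluded).
shipments: 4 nullable (status, discount, name, barcode — PK (price) and explicit NOT NULL columns excluded).
Total: 2 + 3 + 4 = 9.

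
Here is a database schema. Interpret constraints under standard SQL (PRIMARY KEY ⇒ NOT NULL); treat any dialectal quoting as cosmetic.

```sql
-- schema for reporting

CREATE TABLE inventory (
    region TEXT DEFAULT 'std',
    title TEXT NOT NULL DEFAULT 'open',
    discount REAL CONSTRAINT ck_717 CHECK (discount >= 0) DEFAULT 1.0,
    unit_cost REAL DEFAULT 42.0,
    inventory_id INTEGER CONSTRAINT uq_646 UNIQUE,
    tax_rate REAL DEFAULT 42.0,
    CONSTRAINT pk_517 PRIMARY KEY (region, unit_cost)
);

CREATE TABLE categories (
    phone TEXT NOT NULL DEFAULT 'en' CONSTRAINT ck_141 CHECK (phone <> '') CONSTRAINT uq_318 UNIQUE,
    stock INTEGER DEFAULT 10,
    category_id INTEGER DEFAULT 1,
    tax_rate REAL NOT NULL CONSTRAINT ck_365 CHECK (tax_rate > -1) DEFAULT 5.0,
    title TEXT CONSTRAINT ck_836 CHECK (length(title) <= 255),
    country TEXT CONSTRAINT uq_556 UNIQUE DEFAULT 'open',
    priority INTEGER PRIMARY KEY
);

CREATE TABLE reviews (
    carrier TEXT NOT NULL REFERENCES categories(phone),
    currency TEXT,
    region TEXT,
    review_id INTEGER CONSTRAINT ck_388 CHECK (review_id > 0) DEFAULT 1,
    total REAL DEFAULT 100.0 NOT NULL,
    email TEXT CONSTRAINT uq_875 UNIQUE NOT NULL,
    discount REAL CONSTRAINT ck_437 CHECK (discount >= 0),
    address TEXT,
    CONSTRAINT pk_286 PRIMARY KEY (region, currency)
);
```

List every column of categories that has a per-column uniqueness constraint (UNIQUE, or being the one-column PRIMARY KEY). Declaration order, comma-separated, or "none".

phone, country, priority

- phone: declared UNIQUE → unique.
- stock: no UNIQUE or single-column PK constraint.
- category_id: no UNIQUE or single-column PK constraint.
- tax_rate: no UNIQUE or single-column PK constraint.
- title: no UNIQUE or single-column PK constraint.
- country: declared UNIQUE → unique.
- priority: single-column PRIMARY KEY → unique.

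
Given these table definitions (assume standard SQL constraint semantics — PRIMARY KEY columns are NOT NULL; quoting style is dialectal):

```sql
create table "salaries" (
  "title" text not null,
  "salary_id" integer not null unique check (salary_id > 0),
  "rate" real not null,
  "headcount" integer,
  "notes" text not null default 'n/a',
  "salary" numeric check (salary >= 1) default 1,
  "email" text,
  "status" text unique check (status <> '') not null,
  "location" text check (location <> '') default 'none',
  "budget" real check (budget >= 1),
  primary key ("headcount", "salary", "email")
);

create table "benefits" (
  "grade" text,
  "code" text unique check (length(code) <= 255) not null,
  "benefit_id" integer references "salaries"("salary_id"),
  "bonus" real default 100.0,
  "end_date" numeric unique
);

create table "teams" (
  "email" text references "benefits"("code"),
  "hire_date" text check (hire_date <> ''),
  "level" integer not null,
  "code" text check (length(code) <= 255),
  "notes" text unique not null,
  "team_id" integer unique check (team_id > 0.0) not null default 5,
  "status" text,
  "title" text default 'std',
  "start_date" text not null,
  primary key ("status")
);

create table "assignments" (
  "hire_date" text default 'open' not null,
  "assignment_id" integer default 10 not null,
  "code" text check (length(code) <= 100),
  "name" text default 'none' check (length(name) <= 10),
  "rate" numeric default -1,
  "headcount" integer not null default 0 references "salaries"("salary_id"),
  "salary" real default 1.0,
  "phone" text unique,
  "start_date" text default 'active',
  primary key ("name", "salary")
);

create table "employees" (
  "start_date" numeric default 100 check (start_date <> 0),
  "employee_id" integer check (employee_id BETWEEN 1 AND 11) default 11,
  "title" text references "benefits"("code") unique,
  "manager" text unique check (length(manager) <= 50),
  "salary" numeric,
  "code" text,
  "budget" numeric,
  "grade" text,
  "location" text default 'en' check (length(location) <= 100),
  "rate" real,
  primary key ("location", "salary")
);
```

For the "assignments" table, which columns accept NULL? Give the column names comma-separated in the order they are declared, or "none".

code, rate, phone, start_date

- hire_date: declared NOT NULL → not nullable.
- assignment_id: declared NOT NULL → not nullable.
- code: CHECK does not forbid NULL (a CHECK constraint passes when its expression is NULL) → nullable.
- name: part of the PRIMARY KEY, which implies NOT NULL → not nullable.
- rate: DEFAULT only fills an omitted column; an explicit NULL is still allowed → nullable.
- headcount: declared NOT NULL → not nullable.
- salary: part of the PRIMARY KEY, which implies NOT NULL → not nullable.
- phone: UNIQUE does not imply NOT NULL → nullable.
- start_date: DEFAULT only fills an omitted column; an explicit NULL is still allowed → nullable.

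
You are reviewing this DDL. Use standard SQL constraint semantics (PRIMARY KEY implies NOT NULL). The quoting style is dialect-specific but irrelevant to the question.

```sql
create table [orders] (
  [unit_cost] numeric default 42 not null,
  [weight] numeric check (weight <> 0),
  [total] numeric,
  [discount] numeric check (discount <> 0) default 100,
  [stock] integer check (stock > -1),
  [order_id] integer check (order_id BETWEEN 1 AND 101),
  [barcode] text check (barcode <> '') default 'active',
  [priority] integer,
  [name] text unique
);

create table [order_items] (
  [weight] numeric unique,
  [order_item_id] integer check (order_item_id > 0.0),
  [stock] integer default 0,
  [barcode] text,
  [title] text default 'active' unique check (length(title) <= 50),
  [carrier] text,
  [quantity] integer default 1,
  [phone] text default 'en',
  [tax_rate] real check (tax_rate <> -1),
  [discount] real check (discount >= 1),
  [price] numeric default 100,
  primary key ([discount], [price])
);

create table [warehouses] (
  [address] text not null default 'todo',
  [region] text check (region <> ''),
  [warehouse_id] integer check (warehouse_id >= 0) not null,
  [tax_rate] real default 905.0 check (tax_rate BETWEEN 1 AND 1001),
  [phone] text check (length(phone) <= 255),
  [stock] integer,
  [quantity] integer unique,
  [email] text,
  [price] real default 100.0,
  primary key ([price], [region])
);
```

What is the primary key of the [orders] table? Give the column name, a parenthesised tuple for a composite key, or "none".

No column is declared PRIMARY KEY inline, and there is no table-level PRIMARY KEY clause in orders.

none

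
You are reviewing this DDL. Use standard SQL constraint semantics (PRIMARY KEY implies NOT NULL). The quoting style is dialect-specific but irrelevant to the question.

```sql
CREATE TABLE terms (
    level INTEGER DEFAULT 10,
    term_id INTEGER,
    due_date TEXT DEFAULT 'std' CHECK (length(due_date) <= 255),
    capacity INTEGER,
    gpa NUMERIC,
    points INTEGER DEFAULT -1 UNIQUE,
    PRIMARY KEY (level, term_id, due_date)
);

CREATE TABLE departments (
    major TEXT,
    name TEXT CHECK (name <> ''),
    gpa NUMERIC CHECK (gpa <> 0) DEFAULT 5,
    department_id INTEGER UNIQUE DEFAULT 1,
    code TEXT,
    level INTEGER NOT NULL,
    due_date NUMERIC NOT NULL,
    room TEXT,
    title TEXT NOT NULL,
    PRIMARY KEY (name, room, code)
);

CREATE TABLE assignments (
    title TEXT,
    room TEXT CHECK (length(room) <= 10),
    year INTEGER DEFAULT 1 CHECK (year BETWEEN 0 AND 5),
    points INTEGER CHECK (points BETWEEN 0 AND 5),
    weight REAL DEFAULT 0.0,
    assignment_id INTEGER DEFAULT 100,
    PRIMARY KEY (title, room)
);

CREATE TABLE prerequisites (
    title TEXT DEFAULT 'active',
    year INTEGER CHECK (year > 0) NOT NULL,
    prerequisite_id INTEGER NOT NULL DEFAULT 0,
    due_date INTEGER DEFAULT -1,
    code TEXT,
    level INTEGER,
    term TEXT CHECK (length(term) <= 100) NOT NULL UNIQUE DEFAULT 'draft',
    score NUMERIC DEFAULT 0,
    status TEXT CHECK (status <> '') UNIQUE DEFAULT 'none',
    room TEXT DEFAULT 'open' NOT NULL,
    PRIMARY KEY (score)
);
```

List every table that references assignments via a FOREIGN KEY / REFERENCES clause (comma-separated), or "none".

none

No REFERENCES clause anywhere in the schema names assignments.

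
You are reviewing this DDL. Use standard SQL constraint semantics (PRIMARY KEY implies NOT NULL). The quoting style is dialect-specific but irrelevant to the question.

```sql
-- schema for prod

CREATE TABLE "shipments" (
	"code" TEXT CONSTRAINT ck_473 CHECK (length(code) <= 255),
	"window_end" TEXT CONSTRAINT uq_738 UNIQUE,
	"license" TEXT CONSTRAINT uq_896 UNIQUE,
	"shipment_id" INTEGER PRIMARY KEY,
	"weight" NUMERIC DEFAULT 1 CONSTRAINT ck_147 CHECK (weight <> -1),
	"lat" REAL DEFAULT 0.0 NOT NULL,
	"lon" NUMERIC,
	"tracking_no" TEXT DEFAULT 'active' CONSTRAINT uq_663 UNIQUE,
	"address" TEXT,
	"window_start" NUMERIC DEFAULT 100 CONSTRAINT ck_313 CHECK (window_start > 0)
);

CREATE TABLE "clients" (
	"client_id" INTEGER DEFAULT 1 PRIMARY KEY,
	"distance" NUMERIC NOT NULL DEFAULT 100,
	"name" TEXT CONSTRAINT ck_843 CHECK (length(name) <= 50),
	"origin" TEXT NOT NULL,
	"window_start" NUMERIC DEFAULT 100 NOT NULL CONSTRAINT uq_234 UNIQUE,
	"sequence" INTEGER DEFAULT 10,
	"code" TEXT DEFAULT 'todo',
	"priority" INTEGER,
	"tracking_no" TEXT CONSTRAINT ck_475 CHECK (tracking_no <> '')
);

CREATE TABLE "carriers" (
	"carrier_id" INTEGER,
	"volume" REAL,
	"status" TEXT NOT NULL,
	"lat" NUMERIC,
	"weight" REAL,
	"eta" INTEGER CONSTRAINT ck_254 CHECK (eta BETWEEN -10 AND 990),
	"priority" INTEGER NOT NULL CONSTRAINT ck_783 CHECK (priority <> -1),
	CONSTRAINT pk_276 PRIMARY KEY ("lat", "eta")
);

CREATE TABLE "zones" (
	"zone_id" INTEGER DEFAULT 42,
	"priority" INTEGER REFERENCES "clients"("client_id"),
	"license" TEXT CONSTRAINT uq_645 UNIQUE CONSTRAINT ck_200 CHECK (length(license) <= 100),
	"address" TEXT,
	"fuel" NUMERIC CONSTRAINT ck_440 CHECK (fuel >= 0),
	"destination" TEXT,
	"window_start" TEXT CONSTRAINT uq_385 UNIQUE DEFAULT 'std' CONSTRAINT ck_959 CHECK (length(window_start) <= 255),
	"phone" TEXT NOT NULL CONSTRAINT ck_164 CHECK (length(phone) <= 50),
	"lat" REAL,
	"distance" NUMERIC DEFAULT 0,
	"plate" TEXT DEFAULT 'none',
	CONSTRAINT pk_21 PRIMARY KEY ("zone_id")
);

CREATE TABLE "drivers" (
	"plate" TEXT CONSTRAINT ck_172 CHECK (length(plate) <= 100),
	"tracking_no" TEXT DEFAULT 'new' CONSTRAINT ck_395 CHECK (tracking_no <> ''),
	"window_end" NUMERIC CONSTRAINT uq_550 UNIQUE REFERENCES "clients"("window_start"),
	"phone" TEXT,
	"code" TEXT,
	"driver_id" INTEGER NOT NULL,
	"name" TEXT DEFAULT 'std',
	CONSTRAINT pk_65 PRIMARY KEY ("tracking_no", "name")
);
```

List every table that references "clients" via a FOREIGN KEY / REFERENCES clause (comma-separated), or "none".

- zones.priority references clients(client_id).
- drivers.window_end references clients(window_start).

zones, drivers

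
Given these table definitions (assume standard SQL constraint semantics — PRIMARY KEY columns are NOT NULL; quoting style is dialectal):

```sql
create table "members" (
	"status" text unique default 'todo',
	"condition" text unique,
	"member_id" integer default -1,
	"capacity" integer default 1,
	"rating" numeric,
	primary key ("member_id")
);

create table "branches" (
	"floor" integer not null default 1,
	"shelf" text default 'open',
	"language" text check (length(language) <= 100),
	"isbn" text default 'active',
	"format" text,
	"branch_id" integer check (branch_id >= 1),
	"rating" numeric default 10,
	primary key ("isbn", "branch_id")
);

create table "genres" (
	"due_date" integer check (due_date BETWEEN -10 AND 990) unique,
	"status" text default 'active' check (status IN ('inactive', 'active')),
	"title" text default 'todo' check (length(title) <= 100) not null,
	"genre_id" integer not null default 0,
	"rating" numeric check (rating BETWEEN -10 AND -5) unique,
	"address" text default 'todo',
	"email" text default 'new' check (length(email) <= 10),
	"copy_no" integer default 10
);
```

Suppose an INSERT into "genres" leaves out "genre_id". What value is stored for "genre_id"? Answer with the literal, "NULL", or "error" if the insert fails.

genre_id has an explicit DEFAULT 0.
When the column is omitted from an INSERT, that default is used.

0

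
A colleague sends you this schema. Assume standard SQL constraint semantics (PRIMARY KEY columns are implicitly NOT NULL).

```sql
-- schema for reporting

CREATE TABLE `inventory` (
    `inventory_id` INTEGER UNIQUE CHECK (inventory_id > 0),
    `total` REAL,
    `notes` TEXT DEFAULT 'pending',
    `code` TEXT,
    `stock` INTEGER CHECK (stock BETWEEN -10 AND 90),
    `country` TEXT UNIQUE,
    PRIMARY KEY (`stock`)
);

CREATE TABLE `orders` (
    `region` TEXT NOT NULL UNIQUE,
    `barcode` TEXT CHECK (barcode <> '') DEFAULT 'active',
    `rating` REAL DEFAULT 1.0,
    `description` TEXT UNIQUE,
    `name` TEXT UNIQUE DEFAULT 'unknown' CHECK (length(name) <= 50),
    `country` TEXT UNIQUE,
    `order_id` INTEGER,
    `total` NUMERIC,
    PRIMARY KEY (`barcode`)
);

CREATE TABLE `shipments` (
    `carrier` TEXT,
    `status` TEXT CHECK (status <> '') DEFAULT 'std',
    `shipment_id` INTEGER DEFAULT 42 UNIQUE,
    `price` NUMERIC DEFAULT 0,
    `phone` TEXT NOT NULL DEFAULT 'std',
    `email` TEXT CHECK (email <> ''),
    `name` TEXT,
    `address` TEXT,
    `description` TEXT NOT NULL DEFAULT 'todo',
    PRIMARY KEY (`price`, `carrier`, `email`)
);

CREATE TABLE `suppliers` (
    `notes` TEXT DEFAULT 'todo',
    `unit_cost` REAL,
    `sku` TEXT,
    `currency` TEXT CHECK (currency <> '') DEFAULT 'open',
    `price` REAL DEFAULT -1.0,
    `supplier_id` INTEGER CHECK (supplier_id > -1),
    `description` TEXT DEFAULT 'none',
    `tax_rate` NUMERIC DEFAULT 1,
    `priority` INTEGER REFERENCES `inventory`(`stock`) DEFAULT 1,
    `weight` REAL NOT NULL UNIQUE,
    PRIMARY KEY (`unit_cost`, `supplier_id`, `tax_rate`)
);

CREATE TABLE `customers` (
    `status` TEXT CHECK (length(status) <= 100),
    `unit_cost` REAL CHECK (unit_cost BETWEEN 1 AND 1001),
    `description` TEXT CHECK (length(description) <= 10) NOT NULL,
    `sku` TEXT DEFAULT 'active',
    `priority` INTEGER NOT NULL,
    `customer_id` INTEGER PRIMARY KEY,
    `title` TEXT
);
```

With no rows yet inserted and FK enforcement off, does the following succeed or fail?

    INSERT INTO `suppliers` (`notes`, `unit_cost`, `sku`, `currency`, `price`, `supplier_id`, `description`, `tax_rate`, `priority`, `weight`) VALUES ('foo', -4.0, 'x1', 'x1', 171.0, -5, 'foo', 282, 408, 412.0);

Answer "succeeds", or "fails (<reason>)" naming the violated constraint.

fails (CHECK on supplier_id)

The value -5 for supplier_id violates CHECK (supplier_id > -1).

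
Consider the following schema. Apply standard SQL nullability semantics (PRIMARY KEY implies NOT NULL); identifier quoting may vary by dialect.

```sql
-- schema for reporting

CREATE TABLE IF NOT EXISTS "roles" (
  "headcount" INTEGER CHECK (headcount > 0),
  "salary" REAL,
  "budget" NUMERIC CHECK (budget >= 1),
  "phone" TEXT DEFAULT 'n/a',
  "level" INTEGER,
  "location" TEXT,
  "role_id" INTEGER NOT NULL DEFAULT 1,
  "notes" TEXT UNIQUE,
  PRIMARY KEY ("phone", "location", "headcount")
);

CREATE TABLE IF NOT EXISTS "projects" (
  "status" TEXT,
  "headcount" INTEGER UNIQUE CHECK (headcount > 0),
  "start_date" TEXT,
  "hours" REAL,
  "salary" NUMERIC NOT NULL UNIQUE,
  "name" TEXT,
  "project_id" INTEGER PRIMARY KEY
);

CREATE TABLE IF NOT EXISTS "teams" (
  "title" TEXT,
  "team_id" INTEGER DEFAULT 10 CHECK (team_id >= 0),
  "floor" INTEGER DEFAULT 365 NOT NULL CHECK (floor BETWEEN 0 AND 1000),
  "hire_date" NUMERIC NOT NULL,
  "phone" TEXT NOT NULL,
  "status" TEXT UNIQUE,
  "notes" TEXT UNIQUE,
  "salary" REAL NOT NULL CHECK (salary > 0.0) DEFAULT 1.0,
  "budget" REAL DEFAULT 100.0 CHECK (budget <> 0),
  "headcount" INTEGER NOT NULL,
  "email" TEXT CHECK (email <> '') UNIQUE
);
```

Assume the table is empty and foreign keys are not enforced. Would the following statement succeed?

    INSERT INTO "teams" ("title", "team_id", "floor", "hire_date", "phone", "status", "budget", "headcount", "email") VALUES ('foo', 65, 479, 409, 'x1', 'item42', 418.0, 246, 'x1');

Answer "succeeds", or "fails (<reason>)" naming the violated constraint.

succeeds

NOT NULL columns: floor is supplied; headcount is supplied; hire_date is supplied; phone is supplied; salary defaults to 1.0.
CHECK constraints: 65 satisfies (team_id >= 0); 479 satisfies (floor BETWEEN 0 AND 1000); 418.0 satisfies (budget <> 0); 'x1' satisfies (email <> '').
No constraint is violated.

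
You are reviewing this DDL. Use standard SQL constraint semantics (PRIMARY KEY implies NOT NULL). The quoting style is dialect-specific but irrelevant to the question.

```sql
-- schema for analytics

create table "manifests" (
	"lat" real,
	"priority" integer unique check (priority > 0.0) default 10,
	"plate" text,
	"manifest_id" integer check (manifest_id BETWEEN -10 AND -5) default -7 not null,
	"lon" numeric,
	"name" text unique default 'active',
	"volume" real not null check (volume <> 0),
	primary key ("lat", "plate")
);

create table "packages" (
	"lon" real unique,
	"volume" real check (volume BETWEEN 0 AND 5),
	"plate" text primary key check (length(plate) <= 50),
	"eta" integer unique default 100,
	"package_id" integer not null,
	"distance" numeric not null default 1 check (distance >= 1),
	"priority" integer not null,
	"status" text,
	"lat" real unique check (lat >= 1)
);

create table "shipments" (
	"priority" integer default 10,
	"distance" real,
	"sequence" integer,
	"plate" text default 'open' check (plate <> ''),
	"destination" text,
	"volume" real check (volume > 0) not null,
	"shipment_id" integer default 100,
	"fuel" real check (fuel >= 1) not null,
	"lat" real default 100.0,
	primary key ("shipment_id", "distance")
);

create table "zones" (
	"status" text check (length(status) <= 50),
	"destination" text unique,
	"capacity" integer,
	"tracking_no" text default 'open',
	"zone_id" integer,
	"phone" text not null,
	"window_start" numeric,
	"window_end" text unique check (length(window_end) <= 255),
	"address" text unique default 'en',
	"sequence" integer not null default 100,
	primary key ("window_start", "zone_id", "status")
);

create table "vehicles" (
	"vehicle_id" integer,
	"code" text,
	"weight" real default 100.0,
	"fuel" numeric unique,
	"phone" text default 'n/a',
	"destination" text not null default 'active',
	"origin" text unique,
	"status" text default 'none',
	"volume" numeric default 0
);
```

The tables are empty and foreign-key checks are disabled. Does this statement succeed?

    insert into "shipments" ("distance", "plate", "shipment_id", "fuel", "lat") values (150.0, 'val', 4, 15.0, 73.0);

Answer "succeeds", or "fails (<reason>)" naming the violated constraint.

fails (NOT NULL on volume)

volume is omitted from the column list and has no DEFAULT, so it would receive NULL.
But volume is declared NOT NULL.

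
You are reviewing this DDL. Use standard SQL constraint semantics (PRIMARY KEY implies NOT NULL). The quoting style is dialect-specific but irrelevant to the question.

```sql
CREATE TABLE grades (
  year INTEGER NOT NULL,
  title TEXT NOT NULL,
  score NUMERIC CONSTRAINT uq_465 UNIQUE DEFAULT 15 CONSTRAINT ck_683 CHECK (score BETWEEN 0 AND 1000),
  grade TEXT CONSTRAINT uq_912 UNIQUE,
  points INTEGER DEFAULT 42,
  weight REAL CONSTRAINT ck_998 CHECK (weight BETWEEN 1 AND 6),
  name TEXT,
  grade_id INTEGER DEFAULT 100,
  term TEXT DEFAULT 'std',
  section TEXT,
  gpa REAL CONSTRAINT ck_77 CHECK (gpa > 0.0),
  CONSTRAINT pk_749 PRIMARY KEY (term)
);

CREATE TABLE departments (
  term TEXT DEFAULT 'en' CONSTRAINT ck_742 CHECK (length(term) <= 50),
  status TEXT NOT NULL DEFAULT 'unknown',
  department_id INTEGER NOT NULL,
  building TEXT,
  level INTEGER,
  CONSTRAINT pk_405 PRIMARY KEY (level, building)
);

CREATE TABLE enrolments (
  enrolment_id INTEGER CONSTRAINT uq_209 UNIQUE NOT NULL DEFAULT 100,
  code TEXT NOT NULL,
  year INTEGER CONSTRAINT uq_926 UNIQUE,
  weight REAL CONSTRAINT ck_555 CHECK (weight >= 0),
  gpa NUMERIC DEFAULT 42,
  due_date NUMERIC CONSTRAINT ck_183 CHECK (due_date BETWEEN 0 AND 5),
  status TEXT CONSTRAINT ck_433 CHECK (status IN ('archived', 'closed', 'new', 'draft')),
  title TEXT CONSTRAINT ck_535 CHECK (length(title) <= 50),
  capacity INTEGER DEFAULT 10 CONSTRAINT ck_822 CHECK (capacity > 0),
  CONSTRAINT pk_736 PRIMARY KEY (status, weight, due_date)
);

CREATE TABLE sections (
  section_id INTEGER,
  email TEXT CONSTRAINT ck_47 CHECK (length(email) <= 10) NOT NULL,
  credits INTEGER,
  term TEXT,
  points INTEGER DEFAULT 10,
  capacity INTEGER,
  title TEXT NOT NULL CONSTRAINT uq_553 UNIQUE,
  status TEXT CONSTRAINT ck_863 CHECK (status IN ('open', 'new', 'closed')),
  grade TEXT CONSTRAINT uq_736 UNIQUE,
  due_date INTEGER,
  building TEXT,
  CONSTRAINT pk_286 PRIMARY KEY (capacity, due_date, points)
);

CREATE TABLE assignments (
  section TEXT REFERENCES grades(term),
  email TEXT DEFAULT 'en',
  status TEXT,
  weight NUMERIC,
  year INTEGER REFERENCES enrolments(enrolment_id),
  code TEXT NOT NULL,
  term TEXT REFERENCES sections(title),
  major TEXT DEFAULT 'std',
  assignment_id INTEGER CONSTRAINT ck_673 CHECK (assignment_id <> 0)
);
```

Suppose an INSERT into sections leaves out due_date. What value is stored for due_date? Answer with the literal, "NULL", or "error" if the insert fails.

due_date has no DEFAULT clause.
Omitting it would insert NULL, but it is part of the PRIMARY KEY, so the INSERT fails.

error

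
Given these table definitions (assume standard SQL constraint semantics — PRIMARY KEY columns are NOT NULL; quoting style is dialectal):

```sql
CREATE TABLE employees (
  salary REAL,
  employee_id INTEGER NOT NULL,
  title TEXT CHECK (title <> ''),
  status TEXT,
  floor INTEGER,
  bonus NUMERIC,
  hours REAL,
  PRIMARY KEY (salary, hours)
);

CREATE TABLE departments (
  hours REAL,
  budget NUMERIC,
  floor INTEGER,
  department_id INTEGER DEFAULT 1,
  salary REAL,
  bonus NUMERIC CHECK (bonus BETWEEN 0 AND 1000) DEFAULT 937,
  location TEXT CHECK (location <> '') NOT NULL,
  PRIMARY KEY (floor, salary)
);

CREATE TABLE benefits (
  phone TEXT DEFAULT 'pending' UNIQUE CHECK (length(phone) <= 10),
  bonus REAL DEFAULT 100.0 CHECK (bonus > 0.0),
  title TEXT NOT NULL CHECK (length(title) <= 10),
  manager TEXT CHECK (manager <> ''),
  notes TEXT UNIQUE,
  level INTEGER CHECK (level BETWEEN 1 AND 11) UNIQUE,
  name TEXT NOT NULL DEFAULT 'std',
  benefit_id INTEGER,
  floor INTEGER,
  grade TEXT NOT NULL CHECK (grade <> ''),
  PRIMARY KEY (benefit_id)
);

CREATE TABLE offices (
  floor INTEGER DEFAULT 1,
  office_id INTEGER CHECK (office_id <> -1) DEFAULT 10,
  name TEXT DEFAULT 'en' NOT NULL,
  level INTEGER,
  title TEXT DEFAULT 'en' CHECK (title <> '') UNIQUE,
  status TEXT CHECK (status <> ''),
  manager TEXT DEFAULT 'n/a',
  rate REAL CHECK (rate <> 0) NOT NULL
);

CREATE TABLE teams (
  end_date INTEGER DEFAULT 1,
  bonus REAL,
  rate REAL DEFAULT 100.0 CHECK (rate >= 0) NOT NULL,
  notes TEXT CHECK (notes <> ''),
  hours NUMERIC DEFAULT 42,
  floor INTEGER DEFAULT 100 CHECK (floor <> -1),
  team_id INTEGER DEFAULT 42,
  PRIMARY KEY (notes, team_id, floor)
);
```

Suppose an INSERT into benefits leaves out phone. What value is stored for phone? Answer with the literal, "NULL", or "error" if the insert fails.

'pending'

phone has an explicit DEFAULT 'pending'.
When the column is omitted from an INSERT, that default is used.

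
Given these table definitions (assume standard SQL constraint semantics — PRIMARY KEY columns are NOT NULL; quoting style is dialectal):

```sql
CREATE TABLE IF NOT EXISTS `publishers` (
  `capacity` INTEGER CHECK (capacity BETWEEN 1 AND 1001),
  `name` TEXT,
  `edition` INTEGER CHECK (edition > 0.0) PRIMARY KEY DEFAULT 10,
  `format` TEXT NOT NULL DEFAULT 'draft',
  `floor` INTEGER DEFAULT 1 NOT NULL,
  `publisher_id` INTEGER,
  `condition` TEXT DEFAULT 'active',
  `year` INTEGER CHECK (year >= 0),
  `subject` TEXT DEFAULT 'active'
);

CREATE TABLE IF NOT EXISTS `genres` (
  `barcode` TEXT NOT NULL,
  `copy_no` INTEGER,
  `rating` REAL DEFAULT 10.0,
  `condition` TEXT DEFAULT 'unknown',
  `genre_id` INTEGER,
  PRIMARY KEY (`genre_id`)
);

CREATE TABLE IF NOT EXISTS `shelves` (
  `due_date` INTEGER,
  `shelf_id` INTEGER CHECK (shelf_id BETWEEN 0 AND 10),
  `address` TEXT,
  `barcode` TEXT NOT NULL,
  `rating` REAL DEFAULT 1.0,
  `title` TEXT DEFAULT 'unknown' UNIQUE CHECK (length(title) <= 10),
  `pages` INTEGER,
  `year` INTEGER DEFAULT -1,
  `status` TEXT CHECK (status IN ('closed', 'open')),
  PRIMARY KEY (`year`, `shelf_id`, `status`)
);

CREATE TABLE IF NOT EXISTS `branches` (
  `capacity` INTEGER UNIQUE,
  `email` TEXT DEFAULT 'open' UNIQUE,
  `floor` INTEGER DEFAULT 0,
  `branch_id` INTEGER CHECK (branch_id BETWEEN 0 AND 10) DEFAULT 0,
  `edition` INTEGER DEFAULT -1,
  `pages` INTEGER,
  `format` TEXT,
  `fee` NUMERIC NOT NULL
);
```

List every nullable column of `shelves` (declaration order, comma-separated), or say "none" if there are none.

due_date, address, rating, title, pages

- due_date: no NOT NULL constraint applies → nullable.
- shelf_id: part of the PRIMARY KEY, which implies NOT NULL → not nullable.
- address: no NOT NULL constraint applies → nullable.
- barcode: declared NOT NULL → not nullable.
- rating: DEFAULT only fills an omitted column; an explicit NULL is still allowed → nullable.
- title: CHECK does not forbid NULL (a CHECK constraint passes when its expression is NULL) → nullable.
- pages: no NOT NULL constraint applies → nullable.
- year: part of the PRIMARY KEY, which implies NOT NULL → not nullable.
- status: part of the PRIMARY KEY, which implies NOT NULL → not nullable.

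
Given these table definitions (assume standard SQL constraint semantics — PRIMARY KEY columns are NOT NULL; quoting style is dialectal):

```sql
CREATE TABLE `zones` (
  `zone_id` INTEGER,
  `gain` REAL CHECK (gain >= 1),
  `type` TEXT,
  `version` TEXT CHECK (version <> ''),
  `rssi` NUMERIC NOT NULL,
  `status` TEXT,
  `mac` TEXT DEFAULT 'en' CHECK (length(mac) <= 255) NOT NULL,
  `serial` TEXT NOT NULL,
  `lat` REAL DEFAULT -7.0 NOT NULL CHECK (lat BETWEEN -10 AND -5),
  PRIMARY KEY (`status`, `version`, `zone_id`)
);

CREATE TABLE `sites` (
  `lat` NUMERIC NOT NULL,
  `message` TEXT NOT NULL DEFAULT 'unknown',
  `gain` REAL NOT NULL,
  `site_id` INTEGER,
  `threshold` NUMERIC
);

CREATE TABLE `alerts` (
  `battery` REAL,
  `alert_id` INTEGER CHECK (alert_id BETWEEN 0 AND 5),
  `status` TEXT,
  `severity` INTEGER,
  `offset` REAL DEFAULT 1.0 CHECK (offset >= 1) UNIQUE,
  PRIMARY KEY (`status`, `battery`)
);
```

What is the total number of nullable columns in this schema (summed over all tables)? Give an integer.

7

zones: 2 nullable (gain, type — PK (status, version, zone_id) and explicit NOT NULL columns excluded).
sites: 2 nullable (site_id, threshold — PK none and explicit NOT NULL columns excluded).
alerts: 3 nullable (alert_id, severity, offset — PK (status, battery) and explicit NOT NULL columns excluded).
Total: 2 + 2 + 3 = 7.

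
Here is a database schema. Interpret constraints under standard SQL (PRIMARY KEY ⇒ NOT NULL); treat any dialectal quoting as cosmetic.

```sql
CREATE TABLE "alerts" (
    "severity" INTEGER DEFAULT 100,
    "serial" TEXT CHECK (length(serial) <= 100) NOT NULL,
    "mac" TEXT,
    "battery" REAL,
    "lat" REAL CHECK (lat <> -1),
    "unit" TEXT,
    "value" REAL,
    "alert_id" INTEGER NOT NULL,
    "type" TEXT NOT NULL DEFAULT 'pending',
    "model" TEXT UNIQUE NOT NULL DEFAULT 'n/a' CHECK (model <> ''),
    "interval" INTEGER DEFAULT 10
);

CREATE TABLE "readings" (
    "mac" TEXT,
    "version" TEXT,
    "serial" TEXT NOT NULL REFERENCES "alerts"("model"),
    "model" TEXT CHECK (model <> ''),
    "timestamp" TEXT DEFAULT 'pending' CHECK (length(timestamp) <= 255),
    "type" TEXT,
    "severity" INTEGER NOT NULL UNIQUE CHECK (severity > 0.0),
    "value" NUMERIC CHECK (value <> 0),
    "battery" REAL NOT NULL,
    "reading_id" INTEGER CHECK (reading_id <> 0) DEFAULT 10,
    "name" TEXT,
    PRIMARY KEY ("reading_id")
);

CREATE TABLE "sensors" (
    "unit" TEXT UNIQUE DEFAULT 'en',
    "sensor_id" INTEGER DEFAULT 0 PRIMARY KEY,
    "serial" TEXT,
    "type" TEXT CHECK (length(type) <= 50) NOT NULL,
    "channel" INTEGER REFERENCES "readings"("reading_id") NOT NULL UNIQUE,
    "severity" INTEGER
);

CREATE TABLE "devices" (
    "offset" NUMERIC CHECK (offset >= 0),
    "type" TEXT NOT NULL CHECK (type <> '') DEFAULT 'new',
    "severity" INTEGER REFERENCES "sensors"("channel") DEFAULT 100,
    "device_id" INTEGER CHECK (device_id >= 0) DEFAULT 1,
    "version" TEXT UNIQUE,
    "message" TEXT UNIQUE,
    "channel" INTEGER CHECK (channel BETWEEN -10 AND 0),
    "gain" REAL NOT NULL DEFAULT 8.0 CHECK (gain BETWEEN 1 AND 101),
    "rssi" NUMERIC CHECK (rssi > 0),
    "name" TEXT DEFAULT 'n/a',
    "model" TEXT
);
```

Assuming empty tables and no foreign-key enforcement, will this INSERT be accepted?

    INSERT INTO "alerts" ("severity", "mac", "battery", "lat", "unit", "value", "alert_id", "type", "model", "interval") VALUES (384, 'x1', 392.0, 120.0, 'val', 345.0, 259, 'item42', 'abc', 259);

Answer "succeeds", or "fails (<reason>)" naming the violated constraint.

serial is omitted from the column list and has no DEFAULT, so it would receive NULL.
But serial is declared NOT NULL.

fails (NOT NULL on serial)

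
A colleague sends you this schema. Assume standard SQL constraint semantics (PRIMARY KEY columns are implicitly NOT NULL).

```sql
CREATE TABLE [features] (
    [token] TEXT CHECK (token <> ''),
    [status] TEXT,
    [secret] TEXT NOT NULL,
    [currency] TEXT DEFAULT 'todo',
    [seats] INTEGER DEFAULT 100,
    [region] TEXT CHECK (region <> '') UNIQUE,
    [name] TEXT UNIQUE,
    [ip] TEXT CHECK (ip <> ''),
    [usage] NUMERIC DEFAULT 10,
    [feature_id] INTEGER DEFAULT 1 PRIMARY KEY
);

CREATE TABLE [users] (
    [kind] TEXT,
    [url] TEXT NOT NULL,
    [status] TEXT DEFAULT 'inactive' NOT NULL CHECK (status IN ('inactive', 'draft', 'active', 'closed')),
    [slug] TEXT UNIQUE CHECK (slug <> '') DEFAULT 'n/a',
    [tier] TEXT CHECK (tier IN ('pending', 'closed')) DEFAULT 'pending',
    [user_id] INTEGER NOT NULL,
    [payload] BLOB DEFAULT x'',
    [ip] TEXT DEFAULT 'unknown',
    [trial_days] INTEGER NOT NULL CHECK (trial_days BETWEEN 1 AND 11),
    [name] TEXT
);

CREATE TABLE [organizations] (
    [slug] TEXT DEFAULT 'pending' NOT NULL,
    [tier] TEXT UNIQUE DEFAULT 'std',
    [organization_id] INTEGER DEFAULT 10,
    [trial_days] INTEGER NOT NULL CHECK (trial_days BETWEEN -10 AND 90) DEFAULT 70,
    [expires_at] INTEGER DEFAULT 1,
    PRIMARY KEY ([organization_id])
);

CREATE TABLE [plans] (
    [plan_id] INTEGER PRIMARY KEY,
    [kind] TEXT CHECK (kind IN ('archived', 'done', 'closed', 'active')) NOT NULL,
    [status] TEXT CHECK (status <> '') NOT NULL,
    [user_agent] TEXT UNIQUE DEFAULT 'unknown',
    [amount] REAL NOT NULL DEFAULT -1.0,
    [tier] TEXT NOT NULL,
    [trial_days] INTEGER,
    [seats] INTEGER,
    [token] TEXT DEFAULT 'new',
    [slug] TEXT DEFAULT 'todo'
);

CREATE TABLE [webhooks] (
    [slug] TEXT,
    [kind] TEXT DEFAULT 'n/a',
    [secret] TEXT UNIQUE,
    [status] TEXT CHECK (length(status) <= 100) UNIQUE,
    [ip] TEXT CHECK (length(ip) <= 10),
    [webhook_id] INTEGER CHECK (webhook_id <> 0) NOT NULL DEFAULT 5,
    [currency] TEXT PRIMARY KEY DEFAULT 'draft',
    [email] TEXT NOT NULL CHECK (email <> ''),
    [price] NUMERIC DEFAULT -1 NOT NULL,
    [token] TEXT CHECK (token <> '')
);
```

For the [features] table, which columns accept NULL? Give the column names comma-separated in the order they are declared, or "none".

token, status, currency, seats, region, name, ip, usage

- token: CHECK does not forbid NULL (a CHECK constraint passes when its expression is NULL) → nullable.
- status: no NOT NULL constraint applies → nullable.
- secret: declared NOT NULL → not nullable.
- currency: DEFAULT only fills an omitted column; an explicit NULL is still allowed → nullable.
- seats: DEFAULT only fills an omitted column; an explicit NULL is still allowed → nullable.
- region: CHECK does not forbid NULL (a CHECK constraint passes when its expression is NULL) → nullable.
- name: UNIQUE does not imply NOT NULL → nullable.
- ip: CHECK does not forbid NULL (a CHECK constraint passes when its expression is NULL) → nullable.
- usage: DEFAULT only fills an omitted column; an explicit NULL is still allowed → nullable.
- feature_id: part of the PRIMARY KEY, which implies NOT NULL → not nullable.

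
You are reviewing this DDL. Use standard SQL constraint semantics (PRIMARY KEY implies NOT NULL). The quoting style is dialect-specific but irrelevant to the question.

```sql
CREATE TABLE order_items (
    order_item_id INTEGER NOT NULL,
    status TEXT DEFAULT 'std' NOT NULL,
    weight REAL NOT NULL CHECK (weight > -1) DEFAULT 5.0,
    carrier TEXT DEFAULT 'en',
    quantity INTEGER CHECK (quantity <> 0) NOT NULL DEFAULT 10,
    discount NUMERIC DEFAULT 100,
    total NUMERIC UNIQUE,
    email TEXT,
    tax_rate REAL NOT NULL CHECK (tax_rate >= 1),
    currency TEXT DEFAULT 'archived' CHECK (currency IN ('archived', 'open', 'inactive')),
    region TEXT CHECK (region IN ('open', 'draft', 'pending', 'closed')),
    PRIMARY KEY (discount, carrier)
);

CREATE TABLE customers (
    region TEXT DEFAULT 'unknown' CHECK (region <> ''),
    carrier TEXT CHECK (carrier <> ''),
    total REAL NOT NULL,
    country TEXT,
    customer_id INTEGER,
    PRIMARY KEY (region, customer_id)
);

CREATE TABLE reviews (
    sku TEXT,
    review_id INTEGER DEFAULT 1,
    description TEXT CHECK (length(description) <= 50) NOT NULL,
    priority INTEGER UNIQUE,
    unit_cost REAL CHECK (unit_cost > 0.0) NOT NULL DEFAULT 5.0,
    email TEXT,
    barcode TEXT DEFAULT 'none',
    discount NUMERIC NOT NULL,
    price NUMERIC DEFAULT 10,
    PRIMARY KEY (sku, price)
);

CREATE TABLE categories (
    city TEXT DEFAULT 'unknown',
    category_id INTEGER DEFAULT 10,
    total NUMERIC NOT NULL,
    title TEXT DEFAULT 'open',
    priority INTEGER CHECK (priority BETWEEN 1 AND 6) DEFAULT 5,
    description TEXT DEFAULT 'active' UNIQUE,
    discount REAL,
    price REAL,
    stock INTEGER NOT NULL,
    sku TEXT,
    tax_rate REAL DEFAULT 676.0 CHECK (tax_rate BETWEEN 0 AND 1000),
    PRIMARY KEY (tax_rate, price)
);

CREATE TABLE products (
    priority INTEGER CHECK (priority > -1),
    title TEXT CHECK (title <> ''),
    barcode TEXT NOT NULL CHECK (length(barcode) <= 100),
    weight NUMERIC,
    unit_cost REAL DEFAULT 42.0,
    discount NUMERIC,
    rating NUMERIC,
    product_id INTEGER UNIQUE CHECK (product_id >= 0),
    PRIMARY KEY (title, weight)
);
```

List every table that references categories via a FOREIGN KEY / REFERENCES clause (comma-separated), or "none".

No REFERENCES clause anywhere in the schema names categories.

none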